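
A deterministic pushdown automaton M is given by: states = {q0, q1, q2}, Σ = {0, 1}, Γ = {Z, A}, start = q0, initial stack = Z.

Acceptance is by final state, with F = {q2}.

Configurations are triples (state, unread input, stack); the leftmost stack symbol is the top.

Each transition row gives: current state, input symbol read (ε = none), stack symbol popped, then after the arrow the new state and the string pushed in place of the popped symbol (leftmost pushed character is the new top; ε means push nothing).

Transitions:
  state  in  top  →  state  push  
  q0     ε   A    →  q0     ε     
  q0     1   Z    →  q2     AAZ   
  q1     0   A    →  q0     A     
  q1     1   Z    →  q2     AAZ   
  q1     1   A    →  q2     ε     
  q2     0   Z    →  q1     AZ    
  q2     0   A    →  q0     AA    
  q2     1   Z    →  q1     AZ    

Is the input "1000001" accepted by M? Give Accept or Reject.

(q0, 1000001, Z) ⊢ (q2, 000001, AAZ) ⊢ (q0, 00001, AAAZ) ⊢ (q0, 00001, AAZ) ⊢ (q0, 00001, AZ) ⊢ (q0, 00001, Z)
No transition applies at (q0, 00001, Z); input not fully consumed.

Reject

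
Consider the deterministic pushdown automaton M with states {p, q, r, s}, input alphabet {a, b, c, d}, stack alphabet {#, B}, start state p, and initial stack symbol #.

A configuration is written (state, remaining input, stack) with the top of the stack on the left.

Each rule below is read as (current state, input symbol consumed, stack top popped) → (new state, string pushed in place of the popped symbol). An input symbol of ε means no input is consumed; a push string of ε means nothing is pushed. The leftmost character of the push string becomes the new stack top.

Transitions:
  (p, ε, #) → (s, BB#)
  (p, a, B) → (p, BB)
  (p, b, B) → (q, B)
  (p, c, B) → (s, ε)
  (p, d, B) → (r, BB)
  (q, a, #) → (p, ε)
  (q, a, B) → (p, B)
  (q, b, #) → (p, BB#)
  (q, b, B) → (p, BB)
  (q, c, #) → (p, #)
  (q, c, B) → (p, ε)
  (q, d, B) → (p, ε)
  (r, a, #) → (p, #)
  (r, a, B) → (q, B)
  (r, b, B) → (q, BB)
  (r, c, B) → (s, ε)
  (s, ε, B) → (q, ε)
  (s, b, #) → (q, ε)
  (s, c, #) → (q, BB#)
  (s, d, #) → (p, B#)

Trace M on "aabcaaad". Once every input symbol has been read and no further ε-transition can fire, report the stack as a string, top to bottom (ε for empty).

BBBBB#

(p, aabcaaad, #) ⊢ (s, aabcaaad, BB#) ⊢ (q, aabcaaad, B#) ⊢ (p, abcaaad, B#) ⊢ (p, bcaaad, BB#) ⊢ (q, caaad, BB#) ⊢ (p, aaad, B#) ⊢ (p, aad, BB#) ⊢ (p, ad, BBB#) ⊢ (p, d, BBBB#) ⊢ (r, ε, BBBBB#)
All input consumed in state r with stack BBBBB#.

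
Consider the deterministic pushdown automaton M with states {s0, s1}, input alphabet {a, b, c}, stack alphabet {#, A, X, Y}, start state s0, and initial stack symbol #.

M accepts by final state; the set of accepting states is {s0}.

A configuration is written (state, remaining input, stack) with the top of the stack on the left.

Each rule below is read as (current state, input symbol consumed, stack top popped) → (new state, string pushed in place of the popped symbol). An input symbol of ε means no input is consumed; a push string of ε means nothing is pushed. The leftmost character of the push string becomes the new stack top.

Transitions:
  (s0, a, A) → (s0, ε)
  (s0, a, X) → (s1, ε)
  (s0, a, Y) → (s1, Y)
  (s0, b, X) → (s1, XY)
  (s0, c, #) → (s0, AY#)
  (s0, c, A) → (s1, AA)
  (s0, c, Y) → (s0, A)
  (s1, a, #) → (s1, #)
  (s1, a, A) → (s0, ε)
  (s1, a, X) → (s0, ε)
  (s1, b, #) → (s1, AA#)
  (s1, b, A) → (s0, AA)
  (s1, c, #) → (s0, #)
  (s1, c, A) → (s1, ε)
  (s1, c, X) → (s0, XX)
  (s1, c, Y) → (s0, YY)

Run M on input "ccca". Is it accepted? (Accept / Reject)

(s0, ccca, #)
  read c, top #: go to s0, push AY# → (s0, cca, AY#)
  read c, top A: go to s1, push AA → (s1, ca, AAY#)
  read c, top A: go to s1, push ε → (s1, a, AY#)
  read a, top A: go to s0, push ε → (s0, ε, Y#)
All input consumed; state s0 ∈ F.

Accept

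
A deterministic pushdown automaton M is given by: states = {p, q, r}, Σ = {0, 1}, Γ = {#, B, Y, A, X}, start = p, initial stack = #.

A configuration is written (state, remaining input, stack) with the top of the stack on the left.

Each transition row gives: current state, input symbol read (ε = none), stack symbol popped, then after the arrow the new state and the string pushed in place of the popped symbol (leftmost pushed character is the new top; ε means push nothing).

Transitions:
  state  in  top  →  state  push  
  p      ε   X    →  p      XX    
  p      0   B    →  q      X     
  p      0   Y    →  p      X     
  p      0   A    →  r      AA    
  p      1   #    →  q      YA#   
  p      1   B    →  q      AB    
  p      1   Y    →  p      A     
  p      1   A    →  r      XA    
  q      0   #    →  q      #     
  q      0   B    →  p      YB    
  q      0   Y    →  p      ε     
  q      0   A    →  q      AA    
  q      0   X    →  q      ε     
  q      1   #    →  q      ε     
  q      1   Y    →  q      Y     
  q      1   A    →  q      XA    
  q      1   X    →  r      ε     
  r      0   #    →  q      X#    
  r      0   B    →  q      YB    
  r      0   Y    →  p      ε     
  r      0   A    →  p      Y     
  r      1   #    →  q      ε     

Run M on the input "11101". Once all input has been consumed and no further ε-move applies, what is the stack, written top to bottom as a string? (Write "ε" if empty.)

(p, 11101, #) ⊢ (q, 1101, YA#) ⊢ (q, 101, YA#) ⊢ (q, 01, YA#) ⊢ (p, 1, A#) ⊢ (r, ε, XA#)
All input consumed in state r with stack XA#.

XA#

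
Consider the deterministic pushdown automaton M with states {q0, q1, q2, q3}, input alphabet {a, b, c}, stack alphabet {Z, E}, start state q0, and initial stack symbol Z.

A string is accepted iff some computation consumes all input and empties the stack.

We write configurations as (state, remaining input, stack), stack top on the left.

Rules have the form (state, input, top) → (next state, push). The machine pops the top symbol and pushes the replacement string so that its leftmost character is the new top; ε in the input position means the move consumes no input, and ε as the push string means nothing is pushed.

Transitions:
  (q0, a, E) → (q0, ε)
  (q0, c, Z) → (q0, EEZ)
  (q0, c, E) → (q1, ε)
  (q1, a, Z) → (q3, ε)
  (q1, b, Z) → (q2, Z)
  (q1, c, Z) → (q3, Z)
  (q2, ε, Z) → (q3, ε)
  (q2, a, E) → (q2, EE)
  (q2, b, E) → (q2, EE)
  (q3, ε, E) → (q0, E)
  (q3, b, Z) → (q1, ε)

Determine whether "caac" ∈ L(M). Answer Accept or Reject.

(q0, caac, Z)
  read c, top Z: go to q0, push EEZ → (q0, aac, EEZ)
  read a, top E: go to q0, push ε → (q0, ac, EZ)
  read a, top E: go to q0, push ε → (q0, c, Z)
  read c, top Z: go to q0, push EEZ → (q0, ε, EEZ)
All input consumed; stack is EEZ, not empty, and no further ε-move applies.

Reject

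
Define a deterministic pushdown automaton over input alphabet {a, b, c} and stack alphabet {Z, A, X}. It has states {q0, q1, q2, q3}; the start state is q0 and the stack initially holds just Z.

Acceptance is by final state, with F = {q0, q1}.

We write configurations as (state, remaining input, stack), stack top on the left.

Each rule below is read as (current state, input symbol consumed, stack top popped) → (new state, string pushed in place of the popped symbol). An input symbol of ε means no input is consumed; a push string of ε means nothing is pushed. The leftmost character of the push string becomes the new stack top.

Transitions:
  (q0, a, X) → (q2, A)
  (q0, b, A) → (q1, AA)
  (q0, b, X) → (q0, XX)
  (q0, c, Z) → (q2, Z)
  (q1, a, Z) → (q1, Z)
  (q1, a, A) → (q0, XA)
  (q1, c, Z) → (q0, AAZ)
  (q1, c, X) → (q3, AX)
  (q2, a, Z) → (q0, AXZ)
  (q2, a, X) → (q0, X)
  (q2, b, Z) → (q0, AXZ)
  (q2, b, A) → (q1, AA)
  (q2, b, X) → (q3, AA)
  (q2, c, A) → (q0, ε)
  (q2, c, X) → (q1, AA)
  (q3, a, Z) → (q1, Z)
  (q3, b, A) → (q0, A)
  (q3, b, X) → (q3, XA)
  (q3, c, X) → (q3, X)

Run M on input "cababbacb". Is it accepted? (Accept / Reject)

(q0, cababbacb, Z)
  read c, top Z: go to q2, push Z → (q2, ababbacb, Z)
  read a, top Z: go to q0, push AXZ → (q0, babbacb, AXZ)
  read b, top A: go to q1, push AA → (q1, abbacb, AAXZ)
  read a, top A: go to q0, push XA → (q0, bbacb, XAAXZ)
  read b, top X: go to q0, push XX → (q0, bacb, XXAAXZ)
  read b, top X: go to q0, push XX → (q0, acb, XXXAAXZ)
  read a, top X: go to q2, push A → (q2, cb, AXXAAXZ)
  read c, top A: go to q0, push ε → (q0, b, XXAAXZ)
  read b, top X: go to q0, push XX → (q0, ε, XXXAAXZ)
All input consumed; state q0 ∈ F.

Accept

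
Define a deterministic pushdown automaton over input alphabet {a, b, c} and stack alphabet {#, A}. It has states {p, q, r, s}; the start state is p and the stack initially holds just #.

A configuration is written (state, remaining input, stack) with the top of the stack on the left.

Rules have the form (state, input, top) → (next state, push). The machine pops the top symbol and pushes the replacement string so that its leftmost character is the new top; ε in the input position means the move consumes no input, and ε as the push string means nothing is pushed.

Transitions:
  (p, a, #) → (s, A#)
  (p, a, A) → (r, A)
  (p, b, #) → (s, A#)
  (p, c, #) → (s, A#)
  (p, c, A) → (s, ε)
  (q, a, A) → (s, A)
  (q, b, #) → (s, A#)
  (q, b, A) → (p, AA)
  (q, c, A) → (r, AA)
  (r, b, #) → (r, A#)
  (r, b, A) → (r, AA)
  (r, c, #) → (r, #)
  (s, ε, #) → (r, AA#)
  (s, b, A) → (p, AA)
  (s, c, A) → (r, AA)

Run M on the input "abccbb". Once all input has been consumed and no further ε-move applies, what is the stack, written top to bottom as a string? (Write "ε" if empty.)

(p, abccbb, #)
  read a, top #: go to s, push A# → (s, bccbb, A#)
  read b, top A: go to p, push AA → (p, ccbb, AA#)
  read c, top A: go to s, push ε → (s, cbb, A#)
  read c, top A: go to r, push AA → (r, bb, AA#)
  read b, top A: go to r, push AA → (r, b, AAA#)
  read b, top A: go to r, push AA → (r, ε, AAAA#)
All input consumed in state r with stack AAAA#.

AAAA#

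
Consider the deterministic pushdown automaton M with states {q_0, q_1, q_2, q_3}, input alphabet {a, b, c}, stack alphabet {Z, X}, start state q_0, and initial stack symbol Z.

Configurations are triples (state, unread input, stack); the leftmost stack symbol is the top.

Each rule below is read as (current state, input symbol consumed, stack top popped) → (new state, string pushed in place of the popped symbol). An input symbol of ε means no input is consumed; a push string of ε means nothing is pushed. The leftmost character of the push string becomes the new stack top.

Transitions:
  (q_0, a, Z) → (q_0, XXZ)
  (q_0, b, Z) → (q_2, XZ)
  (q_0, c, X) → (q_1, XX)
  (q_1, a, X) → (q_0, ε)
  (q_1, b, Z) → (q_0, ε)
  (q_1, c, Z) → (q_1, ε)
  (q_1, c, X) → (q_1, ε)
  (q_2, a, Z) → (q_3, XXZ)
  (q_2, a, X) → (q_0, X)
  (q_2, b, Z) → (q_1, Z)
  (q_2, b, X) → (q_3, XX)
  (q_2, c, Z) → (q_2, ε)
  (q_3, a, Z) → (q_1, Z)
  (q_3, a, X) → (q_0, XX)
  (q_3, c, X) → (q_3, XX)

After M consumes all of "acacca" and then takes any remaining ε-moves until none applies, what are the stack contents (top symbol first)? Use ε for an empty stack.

XZ

(q_0, acacca, Z) ⊢ (q_0, cacca, XXZ) ⊢ (q_1, acca, XXXZ) ⊢ (q_0, cca, XXZ) ⊢ (q_1, ca, XXXZ) ⊢ (q_1, a, XXZ) ⊢ (q_0, ε, XZ)
All input consumed in state q_0 with stack XZ.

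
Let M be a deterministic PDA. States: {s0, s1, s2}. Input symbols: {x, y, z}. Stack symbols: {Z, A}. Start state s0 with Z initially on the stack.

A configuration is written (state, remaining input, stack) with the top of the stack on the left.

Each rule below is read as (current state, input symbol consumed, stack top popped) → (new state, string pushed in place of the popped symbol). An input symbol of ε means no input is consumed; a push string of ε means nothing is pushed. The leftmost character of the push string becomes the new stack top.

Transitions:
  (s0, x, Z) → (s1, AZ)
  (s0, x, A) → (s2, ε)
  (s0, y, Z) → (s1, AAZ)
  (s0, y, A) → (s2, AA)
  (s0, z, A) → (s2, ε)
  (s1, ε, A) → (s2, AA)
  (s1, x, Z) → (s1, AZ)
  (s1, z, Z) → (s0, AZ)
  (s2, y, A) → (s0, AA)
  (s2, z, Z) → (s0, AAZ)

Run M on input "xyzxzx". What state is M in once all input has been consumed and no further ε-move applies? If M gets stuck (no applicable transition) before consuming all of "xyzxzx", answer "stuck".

stuck

(s0, xyzxzx, Z) ⊢ (s1, yzxzx, AZ) ⊢ (s2, yzxzx, AAZ) ⊢ (s0, zxzx, AAAZ) ⊢ (s2, xzx, AAZ)
No transition for (s2, x, top A); M blocks with input xzx remaining.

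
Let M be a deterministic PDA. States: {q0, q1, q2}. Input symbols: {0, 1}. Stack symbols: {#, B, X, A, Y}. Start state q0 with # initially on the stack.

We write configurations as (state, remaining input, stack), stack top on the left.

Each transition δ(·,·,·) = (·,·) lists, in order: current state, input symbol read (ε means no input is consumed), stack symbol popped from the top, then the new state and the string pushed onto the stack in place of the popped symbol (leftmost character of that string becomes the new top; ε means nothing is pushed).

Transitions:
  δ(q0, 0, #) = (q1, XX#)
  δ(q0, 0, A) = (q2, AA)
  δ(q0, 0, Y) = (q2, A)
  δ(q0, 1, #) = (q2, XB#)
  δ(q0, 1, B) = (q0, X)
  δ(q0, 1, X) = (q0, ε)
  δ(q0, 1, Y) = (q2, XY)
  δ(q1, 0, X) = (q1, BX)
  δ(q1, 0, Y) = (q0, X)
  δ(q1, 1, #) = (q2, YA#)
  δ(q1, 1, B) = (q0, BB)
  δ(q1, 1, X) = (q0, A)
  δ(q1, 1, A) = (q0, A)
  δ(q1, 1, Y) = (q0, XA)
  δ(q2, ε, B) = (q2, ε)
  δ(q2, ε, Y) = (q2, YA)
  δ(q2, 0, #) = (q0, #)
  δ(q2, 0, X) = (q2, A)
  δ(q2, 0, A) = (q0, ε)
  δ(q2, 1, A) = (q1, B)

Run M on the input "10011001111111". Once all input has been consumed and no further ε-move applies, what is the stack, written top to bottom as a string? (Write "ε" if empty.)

(q0, 10011001111111, #) ⊢ (q2, 0011001111111, XB#) ⊢ (q2, 011001111111, AB#) ⊢ (q0, 11001111111, B#) ⊢ (q0, 1001111111, X#) ⊢ (q0, 001111111, #) ⊢ (q1, 01111111, XX#) ⊢ (q1, 1111111, BXX#) ⊢ (q0, 111111, BBXX#) ⊢ (q0, 11111, XBXX#) ⊢ (q0, 1111, BXX#) ⊢ (q0, 111, XXX#) ⊢ (q0, 11, XX#) ⊢ (q0, 1, X#) ⊢ (q0, ε, #)
All input consumed in state q0 with stack #.

#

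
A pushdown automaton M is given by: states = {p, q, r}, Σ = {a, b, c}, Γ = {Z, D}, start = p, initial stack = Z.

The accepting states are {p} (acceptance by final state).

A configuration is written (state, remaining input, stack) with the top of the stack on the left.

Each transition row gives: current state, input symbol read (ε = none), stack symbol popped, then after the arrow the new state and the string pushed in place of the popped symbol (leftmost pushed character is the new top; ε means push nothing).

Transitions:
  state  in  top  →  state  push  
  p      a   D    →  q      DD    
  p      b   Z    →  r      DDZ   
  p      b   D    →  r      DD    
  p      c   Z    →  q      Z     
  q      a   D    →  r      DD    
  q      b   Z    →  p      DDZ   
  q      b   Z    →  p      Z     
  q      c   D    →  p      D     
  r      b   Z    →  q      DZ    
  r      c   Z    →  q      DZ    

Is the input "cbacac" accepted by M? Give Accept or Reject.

One accepting computation: (p, cbacac, Z) ⊢ (q, bacac, Z) ⊢ (p, acac, DDZ) ⊢ (q, cac, DDDZ) ⊢ (p, ac, DDDZ) ⊢ (q, c, DDDDZ) ⊢ (p, ε, DDDDZ)
All input consumed and state p ∈ F.

Accept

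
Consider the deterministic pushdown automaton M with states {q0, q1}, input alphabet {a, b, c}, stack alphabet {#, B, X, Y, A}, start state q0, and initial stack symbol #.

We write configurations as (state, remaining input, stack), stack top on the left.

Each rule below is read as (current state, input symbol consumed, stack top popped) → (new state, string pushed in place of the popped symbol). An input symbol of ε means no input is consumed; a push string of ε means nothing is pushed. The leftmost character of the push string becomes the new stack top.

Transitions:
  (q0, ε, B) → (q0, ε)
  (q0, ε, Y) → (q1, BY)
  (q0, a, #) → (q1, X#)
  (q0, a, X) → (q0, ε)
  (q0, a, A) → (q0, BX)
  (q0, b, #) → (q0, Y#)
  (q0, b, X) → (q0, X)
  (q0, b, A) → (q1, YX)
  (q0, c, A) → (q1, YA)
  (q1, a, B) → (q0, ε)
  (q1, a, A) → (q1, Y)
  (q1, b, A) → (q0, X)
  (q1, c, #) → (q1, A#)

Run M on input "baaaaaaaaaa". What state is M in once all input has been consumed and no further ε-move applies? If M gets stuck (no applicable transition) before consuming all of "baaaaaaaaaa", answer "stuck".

q1

(q0, baaaaaaaaaa, #) ⊢ (q0, aaaaaaaaaa, Y#) ⊢ (q1, aaaaaaaaaa, BY#) ⊢ (q0, aaaaaaaaa, Y#) ⊢ (q1, aaaaaaaaa, BY#) ⊢ (q0, aaaaaaaa, Y#) ⊢ (q1, aaaaaaaa, BY#) ⊢ (q0, aaaaaaa, Y#) ⊢ (q1, aaaaaaa, BY#) ⊢ (q0, aaaaaa, Y#) ⊢ (q1, aaaaaa, BY#) ⊢ (q0, aaaaa, Y#) ⊢ (q1, aaaaa, BY#) ⊢ (q0, aaaa, Y#) ⊢ (q1, aaaa, BY#) ⊢ (q0, aaa, Y#) ⊢ (q1, aaa, BY#) ⊢ (q0, aa, Y#) ⊢ (q1, aa, BY#) ⊢ (q0, a, Y#) ⊢ (q1, a, BY#) ⊢ (q0, ε, Y#) ⊢ (q1, ε, BY#)
All input consumed; M is in state q1.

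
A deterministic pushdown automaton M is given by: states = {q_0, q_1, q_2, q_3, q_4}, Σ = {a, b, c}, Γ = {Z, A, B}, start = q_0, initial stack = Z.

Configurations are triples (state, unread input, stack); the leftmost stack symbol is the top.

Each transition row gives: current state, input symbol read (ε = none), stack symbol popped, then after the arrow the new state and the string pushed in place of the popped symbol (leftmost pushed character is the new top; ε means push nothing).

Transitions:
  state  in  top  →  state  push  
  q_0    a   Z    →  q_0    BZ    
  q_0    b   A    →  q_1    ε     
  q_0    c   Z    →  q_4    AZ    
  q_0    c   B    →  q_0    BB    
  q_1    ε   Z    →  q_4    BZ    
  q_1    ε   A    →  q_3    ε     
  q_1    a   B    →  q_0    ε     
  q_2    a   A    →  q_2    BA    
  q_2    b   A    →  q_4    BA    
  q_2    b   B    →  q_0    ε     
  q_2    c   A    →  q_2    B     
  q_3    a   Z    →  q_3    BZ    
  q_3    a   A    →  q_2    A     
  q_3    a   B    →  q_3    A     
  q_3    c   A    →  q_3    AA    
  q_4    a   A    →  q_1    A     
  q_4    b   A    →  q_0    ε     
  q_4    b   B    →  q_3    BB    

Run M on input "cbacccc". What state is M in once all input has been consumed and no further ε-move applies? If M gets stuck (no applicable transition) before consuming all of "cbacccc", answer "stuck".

q_0

(q_0, cbacccc, Z) ⊢ (q_4, bacccc, AZ) ⊢ (q_0, acccc, Z) ⊢ (q_0, cccc, BZ) ⊢ (q_0, ccc, BBZ) ⊢ (q_0, cc, BBBZ) ⊢ (q_0, c, BBBBZ) ⊢ (q_0, ε, BBBBBZ)
All input consumed; M is in state q_0.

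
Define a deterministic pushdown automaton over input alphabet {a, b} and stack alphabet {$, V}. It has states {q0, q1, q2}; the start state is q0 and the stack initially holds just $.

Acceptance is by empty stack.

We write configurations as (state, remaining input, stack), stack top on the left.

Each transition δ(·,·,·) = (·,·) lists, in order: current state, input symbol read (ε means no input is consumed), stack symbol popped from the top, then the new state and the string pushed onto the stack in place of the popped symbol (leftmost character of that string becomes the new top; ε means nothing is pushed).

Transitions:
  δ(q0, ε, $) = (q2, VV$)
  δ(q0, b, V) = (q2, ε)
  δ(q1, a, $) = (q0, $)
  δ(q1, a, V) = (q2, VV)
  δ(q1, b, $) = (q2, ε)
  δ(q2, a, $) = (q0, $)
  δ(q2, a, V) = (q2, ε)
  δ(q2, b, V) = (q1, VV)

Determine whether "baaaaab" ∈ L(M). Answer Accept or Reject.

(q0, baaaaab, $)
  ε-move, top $: go to q2, push VV$ → (q2, baaaaab, VV$)
  read b, top V: go to q1, push VV → (q1, aaaaab, VVV$)
  read a, top V: go to q2, push VV → (q2, aaaab, VVVV$)
  read a, top V: go to q2, push ε → (q2, aaab, VVV$)
  read a, top V: go to q2, push ε → (q2, aab, VV$)
  read a, top V: go to q2, push ε → (q2, ab, V$)
  read a, top V: go to q2, push ε → (q2, b, $)
No transition applies at (q2, b, $); input not fully consumed.

Reject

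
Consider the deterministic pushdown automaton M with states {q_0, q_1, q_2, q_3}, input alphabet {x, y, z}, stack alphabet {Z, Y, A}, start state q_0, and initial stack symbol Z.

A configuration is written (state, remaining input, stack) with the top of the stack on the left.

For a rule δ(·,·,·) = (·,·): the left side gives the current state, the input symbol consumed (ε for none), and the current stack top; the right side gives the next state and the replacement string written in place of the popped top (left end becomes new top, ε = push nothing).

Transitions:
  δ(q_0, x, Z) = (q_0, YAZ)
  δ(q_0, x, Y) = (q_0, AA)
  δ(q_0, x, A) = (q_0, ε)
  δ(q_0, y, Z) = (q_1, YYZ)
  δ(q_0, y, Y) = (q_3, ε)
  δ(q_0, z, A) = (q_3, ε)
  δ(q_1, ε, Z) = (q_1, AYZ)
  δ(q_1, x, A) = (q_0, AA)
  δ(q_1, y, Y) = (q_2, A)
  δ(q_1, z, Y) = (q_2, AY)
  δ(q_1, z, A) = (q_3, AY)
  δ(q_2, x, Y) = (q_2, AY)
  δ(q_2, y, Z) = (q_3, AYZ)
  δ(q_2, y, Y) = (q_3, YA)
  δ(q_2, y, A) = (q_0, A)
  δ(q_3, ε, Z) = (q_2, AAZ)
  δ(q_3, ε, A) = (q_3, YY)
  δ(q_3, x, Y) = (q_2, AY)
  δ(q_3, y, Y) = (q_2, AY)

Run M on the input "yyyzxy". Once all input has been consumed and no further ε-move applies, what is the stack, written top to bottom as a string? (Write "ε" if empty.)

AYZ

(q_0, yyyzxy, Z) ⊢ (q_1, yyzxy, YYZ) ⊢ (q_2, yzxy, AYZ) ⊢ (q_0, zxy, AYZ) ⊢ (q_3, xy, YZ) ⊢ (q_2, y, AYZ) ⊢ (q_0, ε, AYZ)
All input consumed in state q_0 with stack AYZ.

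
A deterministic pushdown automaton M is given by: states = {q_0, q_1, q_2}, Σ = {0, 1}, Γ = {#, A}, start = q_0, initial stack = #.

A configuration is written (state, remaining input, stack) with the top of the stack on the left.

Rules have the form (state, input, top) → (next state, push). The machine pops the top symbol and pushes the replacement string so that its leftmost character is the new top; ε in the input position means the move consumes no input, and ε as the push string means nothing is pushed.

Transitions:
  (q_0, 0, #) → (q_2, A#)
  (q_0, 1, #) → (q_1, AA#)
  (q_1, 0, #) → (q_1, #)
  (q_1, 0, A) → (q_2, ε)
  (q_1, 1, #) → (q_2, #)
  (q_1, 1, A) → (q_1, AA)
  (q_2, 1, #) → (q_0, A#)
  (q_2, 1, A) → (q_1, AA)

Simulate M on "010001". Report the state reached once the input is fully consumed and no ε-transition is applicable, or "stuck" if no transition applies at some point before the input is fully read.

(q_0, 010001, #)
  read 0, top #: go to q_2, push A# → (q_2, 10001, A#)
  read 1, top A: go to q_1, push AA → (q_1, 0001, AA#)
  read 0, top A: go to q_2, push ε → (q_2, 001, A#)
No transition for (q_2, 0, top A); M blocks with input 001 remaining.

stuck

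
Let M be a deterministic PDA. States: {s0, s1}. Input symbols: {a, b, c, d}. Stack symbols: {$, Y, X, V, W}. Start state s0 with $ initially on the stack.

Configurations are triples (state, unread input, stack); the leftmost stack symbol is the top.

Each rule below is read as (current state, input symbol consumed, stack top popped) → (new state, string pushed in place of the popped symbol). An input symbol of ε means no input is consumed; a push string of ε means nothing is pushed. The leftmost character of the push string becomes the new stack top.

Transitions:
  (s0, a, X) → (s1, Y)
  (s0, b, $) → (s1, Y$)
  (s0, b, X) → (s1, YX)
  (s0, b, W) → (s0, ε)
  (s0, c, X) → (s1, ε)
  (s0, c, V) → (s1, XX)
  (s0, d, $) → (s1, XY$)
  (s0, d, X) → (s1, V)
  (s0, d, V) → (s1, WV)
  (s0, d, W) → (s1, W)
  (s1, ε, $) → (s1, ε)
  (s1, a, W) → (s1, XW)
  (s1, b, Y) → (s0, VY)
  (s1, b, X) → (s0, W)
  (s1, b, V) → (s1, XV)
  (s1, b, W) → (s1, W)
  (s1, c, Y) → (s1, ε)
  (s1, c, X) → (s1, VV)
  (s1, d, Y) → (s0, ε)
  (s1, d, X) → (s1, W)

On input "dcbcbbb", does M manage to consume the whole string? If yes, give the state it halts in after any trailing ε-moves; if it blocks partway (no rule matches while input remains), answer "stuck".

(s0, dcbcbbb, $)
  read d, top $: go to s1, push XY$ → (s1, cbcbbb, XY$)
  read c, top X: go to s1, push VV → (s1, bcbbb, VVY$)
  read b, top V: go to s1, push XV → (s1, cbbb, XVVY$)
  read c, top X: go to s1, push VV → (s1, bbb, VVVVY$)
  read b, top V: go to s1, push XV → (s1, bb, XVVVVY$)
  read b, top X: go to s0, push W → (s0, b, WVVVVY$)
  read b, top W: go to s0, push ε → (s0, ε, VVVVY$)
All input consumed; M is in state s0.

s0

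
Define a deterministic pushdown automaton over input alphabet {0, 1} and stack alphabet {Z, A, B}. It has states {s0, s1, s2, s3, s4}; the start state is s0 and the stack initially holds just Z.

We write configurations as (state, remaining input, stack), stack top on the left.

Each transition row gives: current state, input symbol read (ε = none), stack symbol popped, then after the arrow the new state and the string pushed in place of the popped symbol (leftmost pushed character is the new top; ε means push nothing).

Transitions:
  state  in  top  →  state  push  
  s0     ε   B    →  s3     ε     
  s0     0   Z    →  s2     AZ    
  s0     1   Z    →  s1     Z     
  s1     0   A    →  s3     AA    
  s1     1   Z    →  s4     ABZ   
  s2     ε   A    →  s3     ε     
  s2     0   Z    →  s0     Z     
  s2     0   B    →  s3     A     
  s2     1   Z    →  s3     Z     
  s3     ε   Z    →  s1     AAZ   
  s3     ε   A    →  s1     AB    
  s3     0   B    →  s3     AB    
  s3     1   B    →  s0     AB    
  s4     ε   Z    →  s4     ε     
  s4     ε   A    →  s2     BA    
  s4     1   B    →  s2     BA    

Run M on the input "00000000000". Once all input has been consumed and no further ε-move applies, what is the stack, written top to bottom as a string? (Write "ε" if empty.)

(s0, 00000000000, Z) ⊢ (s2, 0000000000, AZ) ⊢ (s3, 0000000000, Z) ⊢ (s1, 0000000000, AAZ) ⊢ (s3, 000000000, AAAZ) ⊢ (s1, 000000000, ABAAZ) ⊢ (s3, 00000000, AABAAZ) ⊢ (s1, 00000000, ABABAAZ) ⊢ (s3, 0000000, AABABAAZ) ⊢ (s1, 0000000, ABABABAAZ) ⊢ (s3, 000000, AABABABAAZ) ⊢ (s1, 000000, ABABABABAAZ) ⊢ (s3, 00000, AABABABABAAZ) ⊢ (s1, 00000, ABABABABABAAZ) ⊢ (s3, 0000, AABABABABABAAZ) ⊢ (s1, 0000, ABABABABABABAAZ) ⊢ (s3, 000, AABABABABABABAAZ) ⊢ (s1, 000, ABABABABABABABAAZ) ⊢ (s3, 00, AABABABABABABABAAZ) ⊢ (s1, 00, ABABABABABABABABAAZ) ⊢ (s3, 0, AABABABABABABABABAAZ) ⊢ (s1, 0, ABABABABABABABABABAAZ) ⊢ (s3, ε, AABABABABABABABABABAAZ) ⊢ (s1, ε, ABABABABABABABABABABAAZ)
All input consumed in state s1 with stack ABABABABABABABABABABAAZ.

ABABABABABABABABABABAAZ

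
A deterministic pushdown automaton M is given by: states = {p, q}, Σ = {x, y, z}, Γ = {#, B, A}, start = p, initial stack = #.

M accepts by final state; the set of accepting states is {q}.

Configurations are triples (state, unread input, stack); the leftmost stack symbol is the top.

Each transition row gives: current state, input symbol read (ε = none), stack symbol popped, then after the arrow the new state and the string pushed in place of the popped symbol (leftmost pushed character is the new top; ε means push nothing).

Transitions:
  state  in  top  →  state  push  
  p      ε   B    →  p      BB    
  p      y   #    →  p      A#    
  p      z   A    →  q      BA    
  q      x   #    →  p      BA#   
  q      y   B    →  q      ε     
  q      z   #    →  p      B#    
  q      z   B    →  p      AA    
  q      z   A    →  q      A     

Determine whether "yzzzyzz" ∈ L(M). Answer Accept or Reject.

(p, yzzzyzz, #) ⊢ (p, zzzyzz, A#) ⊢ (q, zzyzz, BA#) ⊢ (p, zyzz, AAA#) ⊢ (q, yzz, BAAA#) ⊢ (q, zz, AAA#) ⊢ (q, z, AAA#) ⊢ (q, ε, AAA#)
All input consumed; state q ∈ F.

Accept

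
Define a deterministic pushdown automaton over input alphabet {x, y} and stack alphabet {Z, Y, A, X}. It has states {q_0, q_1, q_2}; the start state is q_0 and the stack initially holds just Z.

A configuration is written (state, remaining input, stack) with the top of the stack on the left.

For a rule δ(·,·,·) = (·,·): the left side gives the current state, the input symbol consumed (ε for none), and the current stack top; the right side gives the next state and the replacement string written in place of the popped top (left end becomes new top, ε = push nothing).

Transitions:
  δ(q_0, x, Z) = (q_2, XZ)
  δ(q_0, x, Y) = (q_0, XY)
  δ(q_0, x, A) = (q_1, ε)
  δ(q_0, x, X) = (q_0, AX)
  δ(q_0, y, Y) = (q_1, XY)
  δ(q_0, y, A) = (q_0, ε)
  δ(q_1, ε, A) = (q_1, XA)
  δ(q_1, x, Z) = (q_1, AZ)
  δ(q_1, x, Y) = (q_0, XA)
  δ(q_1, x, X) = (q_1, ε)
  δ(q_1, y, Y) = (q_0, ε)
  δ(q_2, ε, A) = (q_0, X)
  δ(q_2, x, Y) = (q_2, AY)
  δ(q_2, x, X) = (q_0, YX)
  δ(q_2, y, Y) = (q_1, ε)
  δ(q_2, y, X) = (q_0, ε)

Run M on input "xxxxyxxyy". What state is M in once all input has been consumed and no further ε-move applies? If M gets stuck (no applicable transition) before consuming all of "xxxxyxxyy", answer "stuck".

stuck

(q_0, xxxxyxxyy, Z)
  read x, top Z: go to q_2, push XZ → (q_2, xxxyxxyy, XZ)
  read x, top X: go to q_0, push YX → (q_0, xxyxxyy, YXZ)
  read x, top Y: go to q_0, push XY → (q_0, xyxxyy, XYXZ)
  read x, top X: go to q_0, push AX → (q_0, yxxyy, AXYXZ)
  read y, top A: go to q_0, push ε → (q_0, xxyy, XYXZ)
  read x, top X: go to q_0, push AX → (q_0, xyy, AXYXZ)
  read x, top A: go to q_1, push ε → (q_1, yy, XYXZ)
No transition for (q_1, y, top X); M blocks with input yy remaining.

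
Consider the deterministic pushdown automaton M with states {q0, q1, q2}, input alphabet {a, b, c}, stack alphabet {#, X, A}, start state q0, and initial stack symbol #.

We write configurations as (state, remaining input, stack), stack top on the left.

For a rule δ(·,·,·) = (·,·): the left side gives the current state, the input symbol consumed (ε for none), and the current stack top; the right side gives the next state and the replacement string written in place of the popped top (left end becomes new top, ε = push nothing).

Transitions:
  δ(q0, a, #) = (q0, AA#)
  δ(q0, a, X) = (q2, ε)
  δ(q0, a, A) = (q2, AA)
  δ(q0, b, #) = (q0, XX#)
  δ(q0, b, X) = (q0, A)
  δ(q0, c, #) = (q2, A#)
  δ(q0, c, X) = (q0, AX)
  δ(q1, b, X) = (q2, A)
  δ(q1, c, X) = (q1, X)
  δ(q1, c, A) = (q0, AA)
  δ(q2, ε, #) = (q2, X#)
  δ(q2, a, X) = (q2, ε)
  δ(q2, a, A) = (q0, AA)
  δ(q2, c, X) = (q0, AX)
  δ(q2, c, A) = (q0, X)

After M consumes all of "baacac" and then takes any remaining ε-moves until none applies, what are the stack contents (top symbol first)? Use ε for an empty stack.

XAX#

(q0, baacac, #)
  read b, top #: go to q0, push XX# → (q0, aacac, XX#)
  read a, top X: go to q2, push ε → (q2, acac, X#)
  read a, top X: go to q2, push ε → (q2, cac, #)
  ε-move, top #: go to q2, push X# → (q2, cac, X#)
  read c, top X: go to q0, push AX → (q0, ac, AX#)
  read a, top A: go to q2, push AA → (q2, c, AAX#)
  read c, top A: go to q0, push X → (q0, ε, XAX#)
All input consumed in state q0 with stack XAX#.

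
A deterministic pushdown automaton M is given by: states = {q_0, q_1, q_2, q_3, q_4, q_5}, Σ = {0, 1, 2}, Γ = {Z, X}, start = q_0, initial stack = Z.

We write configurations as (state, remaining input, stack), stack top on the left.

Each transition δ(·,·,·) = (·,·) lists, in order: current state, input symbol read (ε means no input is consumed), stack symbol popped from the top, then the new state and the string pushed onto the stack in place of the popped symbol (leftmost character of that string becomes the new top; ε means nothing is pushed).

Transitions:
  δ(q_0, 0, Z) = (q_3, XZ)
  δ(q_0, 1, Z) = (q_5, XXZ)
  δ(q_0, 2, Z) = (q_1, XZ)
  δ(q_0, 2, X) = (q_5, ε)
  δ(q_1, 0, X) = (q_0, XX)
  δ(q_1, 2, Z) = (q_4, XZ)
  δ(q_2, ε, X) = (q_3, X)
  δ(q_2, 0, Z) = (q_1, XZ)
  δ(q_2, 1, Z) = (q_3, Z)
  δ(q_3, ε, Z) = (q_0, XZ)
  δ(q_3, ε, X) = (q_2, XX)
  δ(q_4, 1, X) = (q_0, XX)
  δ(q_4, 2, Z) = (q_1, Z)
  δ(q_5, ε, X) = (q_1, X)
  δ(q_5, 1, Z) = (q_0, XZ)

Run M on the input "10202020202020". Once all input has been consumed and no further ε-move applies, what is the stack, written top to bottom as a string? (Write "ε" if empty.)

(q_0, 10202020202020, Z)
  read 1, top Z: go to q_5, push XXZ → (q_5, 0202020202020, XXZ)
  ε-move, top X: go to q_1, push X → (q_1, 0202020202020, XXZ)
  read 0, top X: go to q_0, push XX → (q_0, 202020202020, XXXZ)
  read 2, top X: go to q_5, push ε → (q_5, 02020202020, XXZ)
  ε-move, top X: go to q_1, push X → (q_1, 02020202020, XXZ)
  read 0, top X: go to q_0, push XX → (q_0, 2020202020, XXXZ)
  read 2, top X: go to q_5, push ε → (q_5, 020202020, XXZ)
  ε-move, top X: go to q_1, push X → (q_1, 020202020, XXZ)
  read 0, top X: go to q_0, push XX → (q_0, 20202020, XXXZ)
  read 2, top X: go to q_5, push ε → (q_5, 0202020, XXZ)
  ε-move, top X: go to q_1, push X → (q_1, 0202020, XXZ)
  read 0, top X: go to q_0, push XX → (q_0, 202020, XXXZ)
  read 2, top X: go to q_5, push ε → (q_5, 02020, XXZ)
  ε-move, top X: go to q_1, push X → (q_1, 02020, XXZ)
  read 0, top X: go to q_0, push XX → (q_0, 2020, XXXZ)
  read 2, top X: go to q_5, push ε → (q_5, 020, XXZ)
  ε-move, top X: go to q_1, push X → (q_1, 020, XXZ)
  read 0, top X: go to q_0, push XX → (q_0, 20, XXXZ)
  read 2, top X: go to q_5, push ε → (q_5, 0, XXZ)
  ε-move, top X: go to q_1, push X → (q_1, 0, XXZ)
  read 0, top X: go to q_0, push XX → (q_0, ε, XXXZ)
All input consumed in state q_0 with stack XXXZ.

XXXZ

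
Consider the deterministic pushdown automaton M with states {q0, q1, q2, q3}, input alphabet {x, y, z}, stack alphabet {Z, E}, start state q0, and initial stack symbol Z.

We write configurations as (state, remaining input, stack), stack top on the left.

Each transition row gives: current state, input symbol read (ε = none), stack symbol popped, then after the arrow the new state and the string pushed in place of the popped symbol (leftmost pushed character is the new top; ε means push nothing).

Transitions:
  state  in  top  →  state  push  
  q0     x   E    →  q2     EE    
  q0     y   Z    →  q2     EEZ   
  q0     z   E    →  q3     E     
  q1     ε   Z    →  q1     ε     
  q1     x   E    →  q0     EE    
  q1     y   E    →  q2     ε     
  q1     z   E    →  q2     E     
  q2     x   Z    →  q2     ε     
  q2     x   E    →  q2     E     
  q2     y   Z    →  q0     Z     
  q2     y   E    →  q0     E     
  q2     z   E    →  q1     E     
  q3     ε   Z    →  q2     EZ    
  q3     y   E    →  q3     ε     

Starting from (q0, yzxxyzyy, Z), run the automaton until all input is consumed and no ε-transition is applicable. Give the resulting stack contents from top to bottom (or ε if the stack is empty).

EEZ

(q0, yzxxyzyy, Z) ⊢ (q2, zxxyzyy, EEZ) ⊢ (q1, xxyzyy, EEZ) ⊢ (q0, xyzyy, EEEZ) ⊢ (q2, yzyy, EEEEZ) ⊢ (q0, zyy, EEEEZ) ⊢ (q3, yy, EEEEZ) ⊢ (q3, y, EEEZ) ⊢ (q3, ε, EEZ)
All input consumed in state q3 with stack EEZ.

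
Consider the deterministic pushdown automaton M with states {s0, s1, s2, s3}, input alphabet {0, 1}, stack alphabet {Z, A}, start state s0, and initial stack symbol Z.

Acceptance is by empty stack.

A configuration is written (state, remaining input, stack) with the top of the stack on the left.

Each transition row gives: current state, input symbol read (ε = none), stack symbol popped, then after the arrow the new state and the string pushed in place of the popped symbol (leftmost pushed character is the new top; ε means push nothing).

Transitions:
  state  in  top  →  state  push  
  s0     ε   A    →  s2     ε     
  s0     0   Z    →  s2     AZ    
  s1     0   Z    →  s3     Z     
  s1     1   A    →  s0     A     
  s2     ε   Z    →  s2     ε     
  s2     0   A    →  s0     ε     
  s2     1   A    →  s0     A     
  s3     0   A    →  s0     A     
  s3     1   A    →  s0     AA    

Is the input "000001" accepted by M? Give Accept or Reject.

(s0, 000001, Z)
  read 0, top Z: go to s2, push AZ → (s2, 00001, AZ)
  read 0, top A: go to s0, push ε → (s0, 0001, Z)
  read 0, top Z: go to s2, push AZ → (s2, 001, AZ)
  read 0, top A: go to s0, push ε → (s0, 01, Z)
  read 0, top Z: go to s2, push AZ → (s2, 1, AZ)
  read 1, top A: go to s0, push A → (s0, ε, AZ)
  ε-move, top A: go to s2, push ε → (s2, ε, Z)
  ε-move, top Z: go to s2, push ε → (s2, ε, ε)
All input consumed and the stack is empty.

Accept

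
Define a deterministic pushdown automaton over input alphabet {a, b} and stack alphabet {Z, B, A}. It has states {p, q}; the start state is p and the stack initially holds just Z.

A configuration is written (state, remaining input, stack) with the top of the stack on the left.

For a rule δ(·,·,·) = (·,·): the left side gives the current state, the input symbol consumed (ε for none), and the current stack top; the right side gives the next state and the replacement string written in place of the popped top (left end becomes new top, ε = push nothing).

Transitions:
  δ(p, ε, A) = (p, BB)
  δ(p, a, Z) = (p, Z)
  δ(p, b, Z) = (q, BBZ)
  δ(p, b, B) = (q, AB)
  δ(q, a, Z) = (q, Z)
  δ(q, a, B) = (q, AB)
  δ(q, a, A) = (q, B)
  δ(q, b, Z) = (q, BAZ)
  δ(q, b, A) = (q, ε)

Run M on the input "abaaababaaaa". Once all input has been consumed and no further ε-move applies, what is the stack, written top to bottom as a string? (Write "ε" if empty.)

(p, abaaababaaaa, Z)
  read a, top Z: go to p, push Z → (p, baaababaaaa, Z)
  read b, top Z: go to q, push BBZ → (q, aaababaaaa, BBZ)
  read a, top B: go to q, push AB → (q, aababaaaa, ABBZ)
  read a, top A: go to q, push B → (q, ababaaaa, BBBZ)
  read a, top B: go to q, push AB → (q, babaaaa, ABBBZ)
  read b, top A: go to q, push ε → (q, abaaaa, BBBZ)
  read a, top B: go to q, push AB → (q, baaaa, ABBBZ)
  read b, top A: go to q, push ε → (q, aaaa, BBBZ)
  read a, top B: go to q, push AB → (q, aaa, ABBBZ)
  read a, top A: go to q, push B → (q, aa, BBBBZ)
  read a, top B: go to q, push AB → (q, a, ABBBBZ)
  read a, top A: go to q, push B → (q, ε, BBBBBZ)
All input consumed in state q with stack BBBBBZ.

BBBBBZ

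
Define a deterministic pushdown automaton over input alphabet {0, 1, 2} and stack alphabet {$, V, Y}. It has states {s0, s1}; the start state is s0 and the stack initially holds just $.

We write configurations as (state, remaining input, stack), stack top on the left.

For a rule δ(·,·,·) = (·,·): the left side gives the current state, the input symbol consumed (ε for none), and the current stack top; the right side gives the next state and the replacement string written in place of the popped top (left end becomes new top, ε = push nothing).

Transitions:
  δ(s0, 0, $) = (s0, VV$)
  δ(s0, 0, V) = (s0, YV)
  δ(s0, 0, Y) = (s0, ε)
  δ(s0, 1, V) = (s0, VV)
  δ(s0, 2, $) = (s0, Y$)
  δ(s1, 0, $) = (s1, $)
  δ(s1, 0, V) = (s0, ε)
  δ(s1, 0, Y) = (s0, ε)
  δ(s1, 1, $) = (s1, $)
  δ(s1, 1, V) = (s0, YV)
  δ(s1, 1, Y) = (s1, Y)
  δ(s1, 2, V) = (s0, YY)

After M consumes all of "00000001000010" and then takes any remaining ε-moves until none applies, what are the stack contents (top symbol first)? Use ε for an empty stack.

(s0, 00000001000010, $) ⊢ (s0, 0000001000010, VV$) ⊢ (s0, 000001000010, YVV$) ⊢ (s0, 00001000010, VV$) ⊢ (s0, 0001000010, YVV$) ⊢ (s0, 001000010, VV$) ⊢ (s0, 01000010, YVV$) ⊢ (s0, 1000010, VV$) ⊢ (s0, 000010, VVV$) ⊢ (s0, 00010, YVVV$) ⊢ (s0, 0010, VVV$) ⊢ (s0, 010, YVVV$) ⊢ (s0, 10, VVV$) ⊢ (s0, 0, VVVV$) ⊢ (s0, ε, YVVVV$)
All input consumed in state s0 with stack YVVVV$.

YVVVV$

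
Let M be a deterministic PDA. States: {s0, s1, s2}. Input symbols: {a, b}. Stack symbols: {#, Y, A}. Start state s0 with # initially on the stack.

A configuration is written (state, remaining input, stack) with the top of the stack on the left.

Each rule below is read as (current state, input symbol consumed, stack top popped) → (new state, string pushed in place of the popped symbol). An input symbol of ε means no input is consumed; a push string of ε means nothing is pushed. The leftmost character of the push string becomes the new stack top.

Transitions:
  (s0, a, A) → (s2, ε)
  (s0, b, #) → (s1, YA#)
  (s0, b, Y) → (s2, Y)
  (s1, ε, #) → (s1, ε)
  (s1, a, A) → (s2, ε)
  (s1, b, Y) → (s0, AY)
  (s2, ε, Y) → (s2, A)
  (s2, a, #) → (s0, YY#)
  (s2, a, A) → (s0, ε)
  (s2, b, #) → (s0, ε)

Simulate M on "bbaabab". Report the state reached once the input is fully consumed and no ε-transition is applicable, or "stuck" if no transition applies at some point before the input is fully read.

stuck

(s0, bbaabab, #)
  read b, top #: go to s1, push YA# → (s1, baabab, YA#)
  read b, top Y: go to s0, push AY → (s0, aabab, AYA#)
  read a, top A: go to s2, push ε → (s2, abab, YA#)
  ε-move, top Y: go to s2, push A → (s2, abab, AA#)
  read a, top A: go to s0, push ε → (s0, bab, A#)
No transition for (s0, b, top A); M blocks with input bab remaining.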